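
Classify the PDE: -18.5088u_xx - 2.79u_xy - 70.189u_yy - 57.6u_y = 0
A = -18.5088, B = -2.79, C = -70.189. Discriminant B² - 4AC = -5188.6725528. Since -5188.6725528 < 0, elliptic.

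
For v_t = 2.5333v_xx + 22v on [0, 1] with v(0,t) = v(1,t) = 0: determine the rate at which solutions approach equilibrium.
Eigenvalues: λₙ = 2.5333n²π²/1² - 22.
First three modes:
  n=1: λ₁ = 2.5333π² - 22 ≈ 3.003
  n=2: λ₂ = 10.1332π² - 22 ≈ 78.011
  n=3: λ₃ = 22.7997π² - 22 ≈ 203.024
Since 2.5333π² ≈ 25.003 > 22, all λₙ > 0.
The n=1 mode decays slowest → dominates as t → ∞.
Asymptotic: v ~ c₁ sin(πx/1) e^{-λ₁t} with decay rate λ₁ ≈ 3.003.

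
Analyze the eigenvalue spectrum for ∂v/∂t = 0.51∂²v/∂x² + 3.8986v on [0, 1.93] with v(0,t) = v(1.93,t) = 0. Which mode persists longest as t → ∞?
Eigenvalues: λₙ = 0.51n²π²/1.93² - 3.8986.
First three modes:
  n=1: λ₁ = 0.51π²/1.93² - 3.8986 ≈ -2.547
  n=2: λ₂ = 2.04π²/1.93² - 3.8986 ≈ 1.507
  n=3: λ₃ = 4.59π²/1.93² - 3.8986 ≈ 8.263
Since 0.51π²/1.93² ≈ 1.351 < 3.8986, λ₁ < 0.
The n=1 mode grows fastest (−λₙ is largest for n=1) → dominates.
Asymptotic: v ~ c₁ sin(πx/1.93) e^{2.547t} (exponential growth at rate −λ₁ ≈ 2.547).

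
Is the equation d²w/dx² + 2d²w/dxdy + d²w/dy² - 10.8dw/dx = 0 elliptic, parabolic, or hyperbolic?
Computing B² - 4AC with A = 1, B = 2, C = 1: discriminant = 0 (zero). Answer: parabolic.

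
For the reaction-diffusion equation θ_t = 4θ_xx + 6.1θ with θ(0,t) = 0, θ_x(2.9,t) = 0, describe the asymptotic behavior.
θ grows unboundedly. Reaction dominates diffusion (r=6.1 > κπ²/(4L²)≈1.17); solution grows exponentially.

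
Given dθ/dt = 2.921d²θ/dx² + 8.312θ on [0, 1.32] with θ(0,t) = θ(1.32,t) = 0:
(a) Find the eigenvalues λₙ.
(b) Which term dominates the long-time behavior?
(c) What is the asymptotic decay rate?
Eigenvalues: λₙ = 2.921n²π²/1.32² - 8.312.
First three modes:
  n=1: λ₁ = 2.921π²/1.32² - 8.312 ≈ 8.234
  n=2: λ₂ = 11.684π²/1.32² - 8.312 ≈ 57.871
  n=3: λ₃ = 26.289π²/1.32² - 8.312 ≈ 140.599
Since 2.921π²/1.32² ≈ 16.546 > 8.312, all λₙ > 0.
The n=1 mode decays slowest → dominates as t → ∞.
Asymptotic: θ ~ c₁ sin(πx/1.32) e^{-λ₁t} with decay rate λ₁ ≈ 8.234.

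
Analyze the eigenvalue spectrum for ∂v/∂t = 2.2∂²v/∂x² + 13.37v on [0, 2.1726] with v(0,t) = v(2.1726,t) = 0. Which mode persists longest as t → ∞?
Eigenvalues: λₙ = 2.2n²π²/2.1726² - 13.37.
First three modes:
  n=1: λ₁ = 2.2π²/2.1726² - 13.37 ≈ -8.77
  n=2: λ₂ = 8.8π²/2.1726² - 13.37 ≈ 5.03
  n=3: λ₃ = 19.8π²/2.1726² - 13.37 ≈ 28.03
Since 2.2π²/2.1726² ≈ 4.6 < 13.37, λ₁ < 0.
The n=1 mode grows fastest (−λₙ is largest for n=1) → dominates.
Asymptotic: v ~ c₁ sin(πx/2.1726) e^{8.77t} (exponential growth at rate −λ₁ ≈ 8.77).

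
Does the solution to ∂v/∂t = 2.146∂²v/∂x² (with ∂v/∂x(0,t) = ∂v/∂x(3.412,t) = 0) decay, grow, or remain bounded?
v → constant (steady state). Heat is conserved (no flux at boundaries); solution approaches the spatial average.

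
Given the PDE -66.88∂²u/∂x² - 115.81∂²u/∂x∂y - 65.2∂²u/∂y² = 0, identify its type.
The second-order coefficients are A = -66.88, B = -115.81, C = -65.2. Since B² - 4AC = -4030.3479 < 0, this is an elliptic PDE.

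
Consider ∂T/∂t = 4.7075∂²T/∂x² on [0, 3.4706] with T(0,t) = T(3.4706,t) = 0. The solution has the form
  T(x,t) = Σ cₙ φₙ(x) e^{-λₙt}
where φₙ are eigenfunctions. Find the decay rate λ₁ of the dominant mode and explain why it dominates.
Eigenvalues: λₙ = 4.7075n²π²/3.4706².
First three modes:
  n=1: λ₁ = 4.7075π²/3.4706² ≈ 3.857
  n=2: λ₂ = 18.83π²/3.4706² ≈ 15.429 (4× faster decay)
  n=3: λ₃ = 42.3675π²/3.4706² ≈ 34.716 (9× faster decay)
As t → ∞, higher modes decay exponentially faster. The n=1 mode dominates: T ~ c₁ sin(πx/3.4706) e^{-λ₁t}.
Decay rate: λ₁ = 4.7075π²/3.4706² ≈ 3.857.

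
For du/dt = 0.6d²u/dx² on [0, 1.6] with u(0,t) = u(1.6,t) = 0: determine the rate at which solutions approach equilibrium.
Eigenvalues: λₙ = 0.6n²π²/1.6².
First three modes:
  n=1: λ₁ = 0.6π²/1.6² ≈ 2.313
  n=2: λ₂ = 2.4π²/1.6² ≈ 9.253 (4× faster decay)
  n=3: λ₃ = 5.4π²/1.6² ≈ 20.819 (9× faster decay)
As t → ∞, higher modes decay exponentially faster. The n=1 mode dominates: u ~ c₁ sin(πx/1.6) e^{-λ₁t}.
Decay rate: λ₁ = 0.6π²/1.6² ≈ 2.313.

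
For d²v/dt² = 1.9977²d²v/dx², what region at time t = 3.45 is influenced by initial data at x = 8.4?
Domain of influence: [1.507935, 15.292065]. Data at x = 8.4 spreads outward at speed 1.9977.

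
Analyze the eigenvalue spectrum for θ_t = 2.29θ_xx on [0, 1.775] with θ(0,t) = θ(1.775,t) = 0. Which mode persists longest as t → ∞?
Eigenvalues: λₙ = 2.29n²π²/1.775².
First three modes:
  n=1: λ₁ = 2.29π²/1.775² ≈ 7.174
  n=2: λ₂ = 9.16π²/1.775² ≈ 28.694 (4× faster decay)
  n=3: λ₃ = 20.61π²/1.775² ≈ 64.563 (9× faster decay)
As t → ∞, higher modes decay exponentially faster. The n=1 mode dominates: θ ~ c₁ sin(πx/1.775) e^{-λ₁t}.
Decay rate: λ₁ = 2.29π²/1.775² ≈ 7.174.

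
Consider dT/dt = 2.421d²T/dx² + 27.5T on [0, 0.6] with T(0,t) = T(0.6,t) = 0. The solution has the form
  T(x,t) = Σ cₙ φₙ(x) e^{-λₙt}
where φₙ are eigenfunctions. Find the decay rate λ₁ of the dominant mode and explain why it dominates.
Eigenvalues: λₙ = 2.421n²π²/0.6² - 27.5.
First three modes:
  n=1: λ₁ = 2.421π²/0.6² - 27.5 ≈ 38.873
  n=2: λ₂ = 9.684π²/0.6² - 27.5 ≈ 237.992
  n=3: λ₃ = 21.789π²/0.6² - 27.5 ≈ 569.858
Since 2.421π²/0.6² ≈ 66.373 > 27.5, all λₙ > 0.
The n=1 mode decays slowest → dominates as t → ∞.
Asymptotic: T ~ c₁ sin(πx/0.6) e^{-λ₁t} with decay rate λ₁ ≈ 38.873.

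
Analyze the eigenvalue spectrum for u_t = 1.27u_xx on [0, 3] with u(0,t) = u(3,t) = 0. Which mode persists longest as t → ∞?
Eigenvalues: λₙ = 1.27n²π²/3².
First three modes:
  n=1: λ₁ = 1.27π²/3² ≈ 1.393
  n=2: λ₂ = 5.08π²/3² ≈ 5.571 (4× faster decay)
  n=3: λ₃ = 11.43π²/3² ≈ 12.534 (9× faster decay)
As t → ∞, higher modes decay exponentially faster. The n=1 mode dominates: u ~ c₁ sin(πx/3) e^{-λ₁t}.
Decay rate: λ₁ = 1.27π²/3² ≈ 1.393.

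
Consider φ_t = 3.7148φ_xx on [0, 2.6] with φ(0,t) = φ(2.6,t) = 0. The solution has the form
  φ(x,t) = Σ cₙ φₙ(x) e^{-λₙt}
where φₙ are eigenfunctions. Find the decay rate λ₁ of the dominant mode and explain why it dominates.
Eigenvalues: λₙ = 3.7148n²π²/2.6².
First three modes:
  n=1: λ₁ = 3.7148π²/2.6² ≈ 5.424
  n=2: λ₂ = 14.8592π²/2.6² ≈ 21.694 (4× faster decay)
  n=3: λ₃ = 33.4332π²/2.6² ≈ 48.812 (9× faster decay)
As t → ∞, higher modes decay exponentially faster. The n=1 mode dominates: φ ~ c₁ sin(πx/2.6) e^{-λ₁t}.
Decay rate: λ₁ = 3.7148π²/2.6² ≈ 5.424.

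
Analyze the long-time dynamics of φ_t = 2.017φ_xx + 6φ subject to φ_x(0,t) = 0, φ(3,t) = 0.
Long-time behavior: φ grows unboundedly. Reaction dominates diffusion (r=6 > κπ²/(4L²)≈0.55); solution grows exponentially.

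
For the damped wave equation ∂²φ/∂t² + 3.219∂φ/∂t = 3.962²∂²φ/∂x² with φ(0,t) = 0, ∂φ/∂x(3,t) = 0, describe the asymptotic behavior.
φ → 0. Damping (γ=3.219) dissipates energy; oscillations decay exponentially.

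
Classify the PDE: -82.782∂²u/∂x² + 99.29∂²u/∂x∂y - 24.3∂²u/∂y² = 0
A = -82.782, B = 99.29, C = -24.3. Discriminant B² - 4AC = 1812.0937. Since 1812.0937 > 0, hyperbolic.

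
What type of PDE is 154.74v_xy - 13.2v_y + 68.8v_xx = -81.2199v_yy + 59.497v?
Rewriting in standard form: 68.8v_xx + 154.74v_xy + 81.2199v_yy - 13.2v_y - 59.497v = 0. With A = 68.8, B = 154.74, C = 81.2199, the discriminant is 1592.75112. This is a hyperbolic PDE.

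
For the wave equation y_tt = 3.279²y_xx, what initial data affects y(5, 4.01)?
Domain of dependence: [-8.14879, 18.14879]. Signals travel at speed 3.279, so data within |x - 5| ≤ 3.279·4.01 = 13.14879 can reach the point.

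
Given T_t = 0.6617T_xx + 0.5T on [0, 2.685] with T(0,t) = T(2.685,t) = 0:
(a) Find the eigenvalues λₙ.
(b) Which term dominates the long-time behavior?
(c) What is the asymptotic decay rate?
Eigenvalues: λₙ = 0.6617n²π²/2.685² - 0.5.
First three modes:
  n=1: λ₁ = 0.6617π²/2.685² - 0.5 ≈ 0.406
  n=2: λ₂ = 2.6468π²/2.685² - 0.5 ≈ 3.124
  n=3: λ₃ = 5.9553π²/2.685² - 0.5 ≈ 7.653
Since 0.6617π²/2.685² ≈ 0.906 > 0.5, all λₙ > 0.
The n=1 mode decays slowest → dominates as t → ∞.
Asymptotic: T ~ c₁ sin(πx/2.685) e^{-λ₁t} with decay rate λ₁ ≈ 0.406.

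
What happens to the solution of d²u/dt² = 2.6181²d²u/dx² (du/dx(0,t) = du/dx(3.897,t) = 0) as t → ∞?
u oscillates about a mean that drifts linearly in t (generically unbounded; no decay). There is no damping, so the nonconstant modes persist as standing waves (energy conserved, no decay). But with Neumann conditions at both ends the constant mode has eigenvalue 0: the spatial mean M(t) of u satisfies M'' = 0, so M(t) = M(0) + M'(0)·t. Unless the initial velocity has zero mean (∫u_t(x,0)dx = 0), the solution grows linearly in t (unbounded, though not exponentially); if it does have zero mean, the solution stays bounded and simply oscillates.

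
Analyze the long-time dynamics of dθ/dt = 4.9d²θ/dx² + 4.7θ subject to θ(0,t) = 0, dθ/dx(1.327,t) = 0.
Long-time behavior: θ → 0. Diffusion dominates reaction (r=4.7 < κπ²/(4L²)≈6.87); solution decays.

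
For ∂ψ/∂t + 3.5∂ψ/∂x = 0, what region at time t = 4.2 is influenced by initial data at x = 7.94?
At x = 22.64. The characteristic carries data from (7.94, 0) to (22.64, 4.2).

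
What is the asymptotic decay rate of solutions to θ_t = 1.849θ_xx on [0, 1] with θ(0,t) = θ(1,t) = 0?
Eigenvalues: λₙ = 1.849n²π².
First three modes:
  n=1: λ₁ = 1.849π² ≈ 18.249
  n=2: λ₂ = 7.396π² ≈ 72.996 (4× faster decay)
  n=3: λ₃ = 16.641π² ≈ 164.24 (9× faster decay)
As t → ∞, higher modes decay exponentially faster. The n=1 mode dominates: θ ~ c₁ sin(πx) e^{-λ₁t}.
Decay rate: λ₁ = 1.849π² ≈ 18.249.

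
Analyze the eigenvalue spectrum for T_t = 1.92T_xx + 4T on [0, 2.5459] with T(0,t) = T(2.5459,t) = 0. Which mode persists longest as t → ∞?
Eigenvalues: λₙ = 1.92n²π²/2.5459² - 4.
First three modes:
  n=1: λ₁ = 1.92π²/2.5459² - 4 ≈ -1.076
  n=2: λ₂ = 7.68π²/2.5459² - 4 ≈ 7.694
  n=3: λ₃ = 17.28π²/2.5459² - 4 ≈ 22.312
Since 1.92π²/2.5459² ≈ 2.924 < 4, λ₁ < 0.
The n=1 mode grows fastest (−λₙ is largest for n=1) → dominates.
Asymptotic: T ~ c₁ sin(πx/2.5459) e^{1.076t} (exponential growth at rate −λ₁ ≈ 1.076).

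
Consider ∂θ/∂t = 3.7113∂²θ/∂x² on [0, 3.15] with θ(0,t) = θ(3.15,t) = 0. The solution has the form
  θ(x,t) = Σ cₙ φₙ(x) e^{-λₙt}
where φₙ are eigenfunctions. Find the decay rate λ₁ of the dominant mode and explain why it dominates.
Eigenvalues: λₙ = 3.7113n²π²/3.15².
First three modes:
  n=1: λ₁ = 3.7113π²/3.15² ≈ 3.692
  n=2: λ₂ = 14.8452π²/3.15² ≈ 14.766 (4× faster decay)
  n=3: λ₃ = 33.4017π²/3.15² ≈ 33.224 (9× faster decay)
As t → ∞, higher modes decay exponentially faster. The n=1 mode dominates: θ ~ c₁ sin(πx/3.15) e^{-λ₁t}.
Decay rate: λ₁ = 3.7113π²/3.15² ≈ 3.692.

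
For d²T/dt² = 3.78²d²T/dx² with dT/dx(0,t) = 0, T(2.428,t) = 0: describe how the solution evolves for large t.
T oscillates (no decay). Energy is conserved; the solution oscillates indefinitely as standing waves.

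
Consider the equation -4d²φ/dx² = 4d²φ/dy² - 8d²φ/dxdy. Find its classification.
Rewriting in standard form: -4d²φ/dx² + 8d²φ/dxdy - 4d²φ/dy² = 0. Parabolic. (A = -4, B = 8, C = -4 gives B² - 4AC = 0.)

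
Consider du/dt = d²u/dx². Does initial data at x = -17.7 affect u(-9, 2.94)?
Yes, for any finite x. The heat equation has infinite propagation speed, so all initial data affects all points at any t > 0.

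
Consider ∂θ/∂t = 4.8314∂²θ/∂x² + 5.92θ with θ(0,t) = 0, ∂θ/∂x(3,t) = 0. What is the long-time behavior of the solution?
As t → ∞, θ grows unboundedly. Reaction dominates diffusion (r=5.92 > κπ²/(4L²)≈1.32); solution grows exponentially.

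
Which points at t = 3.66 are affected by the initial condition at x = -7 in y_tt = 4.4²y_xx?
Domain of influence: [-23.104, 9.104]. Data at x = -7 spreads outward at speed 4.4.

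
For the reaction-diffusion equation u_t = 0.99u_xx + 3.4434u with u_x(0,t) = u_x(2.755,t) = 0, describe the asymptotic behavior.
u grows unboundedly. With Neumann BCs the constant mode has diffusion eigenvalue 0, so any r > 0 makes it grow like e^(3.4434t); solution grows exponentially.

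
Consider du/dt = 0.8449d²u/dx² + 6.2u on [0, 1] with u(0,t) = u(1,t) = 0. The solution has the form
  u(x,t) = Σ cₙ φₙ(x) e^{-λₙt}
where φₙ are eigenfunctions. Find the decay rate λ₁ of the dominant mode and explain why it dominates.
Eigenvalues: λₙ = 0.8449n²π²/1² - 6.2.
First three modes:
  n=1: λ₁ = 0.8449π² - 6.2 ≈ 2.139
  n=2: λ₂ = 3.3796π² - 6.2 ≈ 27.155
  n=3: λ₃ = 7.6041π² - 6.2 ≈ 68.849
Since 0.8449π² ≈ 8.339 > 6.2, all λₙ > 0.
The n=1 mode decays slowest → dominates as t → ∞.
Asymptotic: u ~ c₁ sin(πx/1) e^{-λ₁t} with decay rate λ₁ ≈ 2.139.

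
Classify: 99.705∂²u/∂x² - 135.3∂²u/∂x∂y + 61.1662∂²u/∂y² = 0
Elliptic (discriminant = -6088.213884).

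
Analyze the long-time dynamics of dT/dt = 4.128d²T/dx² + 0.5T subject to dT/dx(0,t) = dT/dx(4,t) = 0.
Long-time behavior: T grows unboundedly. With Neumann BCs the constant mode has diffusion eigenvalue 0, so any r > 0 makes it grow like e^(0.5t); solution grows exponentially.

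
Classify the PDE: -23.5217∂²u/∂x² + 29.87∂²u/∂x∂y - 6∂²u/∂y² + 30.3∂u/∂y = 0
A = -23.5217, B = 29.87, C = -6. Discriminant B² - 4AC = 327.6961. Since 327.6961 > 0, hyperbolic.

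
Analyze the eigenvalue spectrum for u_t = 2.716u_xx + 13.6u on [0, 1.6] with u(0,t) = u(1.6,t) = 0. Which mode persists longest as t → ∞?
Eigenvalues: λₙ = 2.716n²π²/1.6² - 13.6.
First three modes:
  n=1: λ₁ = 2.716π²/1.6² - 13.6 ≈ -3.129
  n=2: λ₂ = 10.864π²/1.6² - 13.6 ≈ 28.284
  n=3: λ₃ = 24.444π²/1.6² - 13.6 ≈ 80.639
Since 2.716π²/1.6² ≈ 10.471 < 13.6, λ₁ < 0.
The n=1 mode grows fastest (−λₙ is largest for n=1) → dominates.
Asymptotic: u ~ c₁ sin(πx/1.6) e^{3.129t} (exponential growth at rate −λ₁ ≈ 3.129).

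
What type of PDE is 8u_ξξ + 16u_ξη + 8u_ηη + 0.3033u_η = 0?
With A = 8, B = 16, C = 8, the discriminant is 0. This is a parabolic PDE.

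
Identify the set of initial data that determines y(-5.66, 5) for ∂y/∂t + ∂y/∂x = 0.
A single point: x = -10.66. The characteristic through (-5.66, 5) is x - 1t = const, so x = -5.66 - 1·5 = -10.66.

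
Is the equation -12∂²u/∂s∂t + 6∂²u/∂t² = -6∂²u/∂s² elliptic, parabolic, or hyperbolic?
Rewriting in standard form: 6∂²u/∂s² - 12∂²u/∂s∂t + 6∂²u/∂t² = 0. Computing B² - 4AC with A = 6, B = -12, C = 6: discriminant = 0 (zero). Answer: parabolic.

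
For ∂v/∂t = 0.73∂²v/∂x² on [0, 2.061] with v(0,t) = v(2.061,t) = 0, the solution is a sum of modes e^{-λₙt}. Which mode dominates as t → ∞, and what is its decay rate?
Eigenvalues: λₙ = 0.73n²π²/2.061².
First three modes:
  n=1: λ₁ = 0.73π²/2.061² ≈ 1.696
  n=2: λ₂ = 2.92π²/2.061² ≈ 6.785 (4× faster decay)
  n=3: λ₃ = 6.57π²/2.061² ≈ 15.265 (9× faster decay)
As t → ∞, higher modes decay exponentially faster. The n=1 mode dominates: v ~ c₁ sin(πx/2.061) e^{-λ₁t}.
Decay rate: λ₁ = 0.73π²/2.061² ≈ 1.696.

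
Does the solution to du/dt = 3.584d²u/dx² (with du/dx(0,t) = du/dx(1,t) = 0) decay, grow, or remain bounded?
u → constant (steady state). Heat is conserved (no flux at boundaries); solution approaches the spatial average.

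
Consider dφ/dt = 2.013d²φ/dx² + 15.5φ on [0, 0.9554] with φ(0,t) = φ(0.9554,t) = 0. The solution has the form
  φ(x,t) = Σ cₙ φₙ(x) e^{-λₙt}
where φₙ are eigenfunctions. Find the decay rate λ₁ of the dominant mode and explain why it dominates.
Eigenvalues: λₙ = 2.013n²π²/0.9554² - 15.5.
First three modes:
  n=1: λ₁ = 2.013π²/0.9554² - 15.5 ≈ 6.266
  n=2: λ₂ = 8.052π²/0.9554² - 15.5 ≈ 71.563
  n=3: λ₃ = 18.117π²/0.9554² - 15.5 ≈ 180.391
Since 2.013π²/0.9554² ≈ 21.766 > 15.5, all λₙ > 0.
The n=1 mode decays slowest → dominates as t → ∞.
Asymptotic: φ ~ c₁ sin(πx/0.9554) e^{-λ₁t} with decay rate λ₁ ≈ 6.266.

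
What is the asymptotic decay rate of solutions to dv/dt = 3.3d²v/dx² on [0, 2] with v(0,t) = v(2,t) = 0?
Eigenvalues: λₙ = 3.3n²π²/2².
First three modes:
  n=1: λ₁ = 3.3π²/2² ≈ 8.142
  n=2: λ₂ = 13.2π²/2² ≈ 32.57 (4× faster decay)
  n=3: λ₃ = 29.7π²/2² ≈ 73.282 (9× faster decay)
As t → ∞, higher modes decay exponentially faster. The n=1 mode dominates: v ~ c₁ sin(πx/2) e^{-λ₁t}.
Decay rate: λ₁ = 3.3π²/2² ≈ 8.142.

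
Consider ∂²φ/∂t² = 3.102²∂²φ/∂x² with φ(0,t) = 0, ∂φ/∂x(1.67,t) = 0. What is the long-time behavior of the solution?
As t → ∞, φ oscillates (no decay). Energy is conserved; the solution oscillates indefinitely as standing waves.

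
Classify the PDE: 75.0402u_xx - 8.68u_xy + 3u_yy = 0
A = 75.0402, B = -8.68, C = 3. Discriminant B² - 4AC = -825.14. Since -825.14 < 0, elliptic.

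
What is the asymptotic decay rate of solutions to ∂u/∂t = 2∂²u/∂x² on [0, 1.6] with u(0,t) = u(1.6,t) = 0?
Eigenvalues: λₙ = 2n²π²/1.6².
First three modes:
  n=1: λ₁ = 2π²/1.6² ≈ 7.711
  n=2: λ₂ = 8π²/1.6² ≈ 30.843 (4× faster decay)
  n=3: λ₃ = 18π²/1.6² ≈ 69.396 (9× faster decay)
As t → ∞, higher modes decay exponentially faster. The n=1 mode dominates: u ~ c₁ sin(πx/1.6) e^{-λ₁t}.
Decay rate: λ₁ = 2π²/1.6² ≈ 7.711.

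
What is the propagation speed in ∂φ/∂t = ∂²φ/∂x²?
Infinite. The heat equation is parabolic, not hyperbolic, so disturbances propagate instantly.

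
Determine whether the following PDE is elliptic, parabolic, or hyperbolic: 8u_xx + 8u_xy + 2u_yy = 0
Coefficients: A = 8, B = 8, C = 2. B² - 4AC = 0, which is zero, so the equation is parabolic.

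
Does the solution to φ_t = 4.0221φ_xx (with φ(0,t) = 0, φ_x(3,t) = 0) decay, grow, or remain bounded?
φ → 0. Heat escapes through the Dirichlet boundary.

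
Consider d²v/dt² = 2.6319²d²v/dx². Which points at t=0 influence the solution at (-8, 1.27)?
Domain of dependence: [-11.342513, -4.657487]. Signals travel at speed 2.6319, so data within |x - -8| ≤ 2.6319·1.27 = 3.342513 can reach the point.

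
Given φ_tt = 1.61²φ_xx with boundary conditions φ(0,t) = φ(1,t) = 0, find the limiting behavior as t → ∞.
φ oscillates (no decay). Energy is conserved; the solution oscillates indefinitely as standing waves.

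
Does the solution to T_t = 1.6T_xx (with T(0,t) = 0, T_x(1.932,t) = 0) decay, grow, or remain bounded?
T → 0. Heat escapes through the Dirichlet boundary.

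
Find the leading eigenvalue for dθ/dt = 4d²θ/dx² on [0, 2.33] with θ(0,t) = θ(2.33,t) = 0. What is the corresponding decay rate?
Eigenvalues: λₙ = 4n²π²/2.33².
First three modes:
  n=1: λ₁ = 4π²/2.33² ≈ 7.272
  n=2: λ₂ = 16π²/2.33² ≈ 29.088 (4× faster decay)
  n=3: λ₃ = 36π²/2.33² ≈ 65.447 (9× faster decay)
As t → ∞, higher modes decay exponentially faster. The n=1 mode dominates: θ ~ c₁ sin(πx/2.33) e^{-λ₁t}.
Decay rate: λ₁ = 4π²/2.33² ≈ 7.272.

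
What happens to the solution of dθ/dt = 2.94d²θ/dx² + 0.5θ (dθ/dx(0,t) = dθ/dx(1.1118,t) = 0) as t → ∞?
θ grows unboundedly. With Neumann BCs the constant mode has diffusion eigenvalue 0, so any r > 0 makes it grow like e^(0.5t); solution grows exponentially.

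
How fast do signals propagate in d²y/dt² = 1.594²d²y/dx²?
Speed = 1.594. Information travels along characteristics x = x₀ ± 1.594t.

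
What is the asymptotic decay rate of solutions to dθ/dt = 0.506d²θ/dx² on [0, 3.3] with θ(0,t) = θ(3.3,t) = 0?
Eigenvalues: λₙ = 0.506n²π²/3.3².
First three modes:
  n=1: λ₁ = 0.506π²/3.3² ≈ 0.459
  n=2: λ₂ = 2.024π²/3.3² ≈ 1.834 (4× faster decay)
  n=3: λ₃ = 4.554π²/3.3² ≈ 4.127 (9× faster decay)
As t → ∞, higher modes decay exponentially faster. The n=1 mode dominates: θ ~ c₁ sin(πx/3.3) e^{-λ₁t}.
Decay rate: λ₁ = 0.506π²/3.3² ≈ 0.459.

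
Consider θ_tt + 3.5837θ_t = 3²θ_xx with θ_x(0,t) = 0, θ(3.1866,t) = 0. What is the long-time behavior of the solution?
As t → ∞, θ → 0. Damping (γ=3.5837) dissipates energy; oscillations decay exponentially.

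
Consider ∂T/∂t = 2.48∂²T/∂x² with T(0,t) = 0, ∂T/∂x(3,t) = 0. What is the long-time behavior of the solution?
As t → ∞, T → 0. Heat escapes through the Dirichlet boundary.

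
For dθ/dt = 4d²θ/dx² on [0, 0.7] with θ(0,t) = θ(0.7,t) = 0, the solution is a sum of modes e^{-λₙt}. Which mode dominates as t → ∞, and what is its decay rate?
Eigenvalues: λₙ = 4n²π²/0.7².
First three modes:
  n=1: λ₁ = 4π²/0.7² ≈ 80.568
  n=2: λ₂ = 16π²/0.7² ≈ 322.273 (4× faster decay)
  n=3: λ₃ = 36π²/0.7² ≈ 725.114 (9× faster decay)
As t → ∞, higher modes decay exponentially faster. The n=1 mode dominates: θ ~ c₁ sin(πx/0.7) e^{-λ₁t}.
Decay rate: λ₁ = 4π²/0.7² ≈ 80.568.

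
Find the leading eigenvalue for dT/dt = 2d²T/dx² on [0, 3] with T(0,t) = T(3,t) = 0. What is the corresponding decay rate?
Eigenvalues: λₙ = 2n²π²/3².
First three modes:
  n=1: λ₁ = 2π²/3² ≈ 2.193
  n=2: λ₂ = 8π²/3² ≈ 8.773 (4× faster decay)
  n=3: λ₃ = 18π²/3² ≈ 19.739 (9× faster decay)
As t → ∞, higher modes decay exponentially faster. The n=1 mode dominates: T ~ c₁ sin(πx/3) e^{-λ₁t}.
Decay rate: λ₁ = 2π²/3² ≈ 2.193.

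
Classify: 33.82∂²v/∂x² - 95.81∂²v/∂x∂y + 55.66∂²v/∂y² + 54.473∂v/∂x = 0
Hyperbolic (discriminant = 1649.8713).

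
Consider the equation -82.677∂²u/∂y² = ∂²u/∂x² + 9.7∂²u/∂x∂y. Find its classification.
Rewriting in standard form: -∂²u/∂x² - 9.7∂²u/∂x∂y - 82.677∂²u/∂y² = 0. Elliptic. (A = -1, B = -9.7, C = -82.677 gives B² - 4AC = -236.618.)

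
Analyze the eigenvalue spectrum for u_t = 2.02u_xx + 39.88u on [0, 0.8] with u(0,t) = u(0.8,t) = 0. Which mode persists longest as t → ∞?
Eigenvalues: λₙ = 2.02n²π²/0.8² - 39.88.
First three modes:
  n=1: λ₁ = 2.02π²/0.8² - 39.88 ≈ -8.729
  n=2: λ₂ = 8.08π²/0.8² - 39.88 ≈ 84.724
  n=3: λ₃ = 18.18π²/0.8² - 39.88 ≈ 240.478
Since 2.02π²/0.8² ≈ 31.151 < 39.88, λ₁ < 0.
The n=1 mode grows fastest (−λₙ is largest for n=1) → dominates.
Asymptotic: u ~ c₁ sin(πx/0.8) e^{8.729t} (exponential growth at rate −λ₁ ≈ 8.729).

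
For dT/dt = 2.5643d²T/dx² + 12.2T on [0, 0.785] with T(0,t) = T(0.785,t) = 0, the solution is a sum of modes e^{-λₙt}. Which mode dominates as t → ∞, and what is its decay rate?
Eigenvalues: λₙ = 2.5643n²π²/0.785² - 12.2.
First three modes:
  n=1: λ₁ = 2.5643π²/0.785² - 12.2 ≈ 28.87
  n=2: λ₂ = 10.2572π²/0.785² - 12.2 ≈ 152.082
  n=3: λ₃ = 23.0787π²/0.785² - 12.2 ≈ 357.434
Since 2.5643π²/0.785² ≈ 41.07 > 12.2, all λₙ > 0.
The n=1 mode decays slowest → dominates as t → ∞.
Asymptotic: T ~ c₁ sin(πx/0.785) e^{-λ₁t} with decay rate λ₁ ≈ 28.87.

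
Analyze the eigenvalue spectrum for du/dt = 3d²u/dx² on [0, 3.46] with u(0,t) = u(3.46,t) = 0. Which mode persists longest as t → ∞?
Eigenvalues: λₙ = 3n²π²/3.46².
First three modes:
  n=1: λ₁ = 3π²/3.46² ≈ 2.473
  n=2: λ₂ = 12π²/3.46² ≈ 9.893 (4× faster decay)
  n=3: λ₃ = 27π²/3.46² ≈ 22.259 (9× faster decay)
As t → ∞, higher modes decay exponentially faster. The n=1 mode dominates: u ~ c₁ sin(πx/3.46) e^{-λ₁t}.
Decay rate: λ₁ = 3π²/3.46² ≈ 2.473.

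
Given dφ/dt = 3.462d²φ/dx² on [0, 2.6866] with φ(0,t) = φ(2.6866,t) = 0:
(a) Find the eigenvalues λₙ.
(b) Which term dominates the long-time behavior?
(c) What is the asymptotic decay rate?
Eigenvalues: λₙ = 3.462n²π²/2.6866².
First three modes:
  n=1: λ₁ = 3.462π²/2.6866² ≈ 4.734
  n=2: λ₂ = 13.848π²/2.6866² ≈ 18.936 (4× faster decay)
  n=3: λ₃ = 31.158π²/2.6866² ≈ 42.605 (9× faster decay)
As t → ∞, higher modes decay exponentially faster. The n=1 mode dominates: φ ~ c₁ sin(πx/2.6866) e^{-λ₁t}.
Decay rate: λ₁ = 3.462π²/2.6866² ≈ 4.734.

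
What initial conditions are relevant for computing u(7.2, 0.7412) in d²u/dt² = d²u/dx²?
Domain of dependence: [6.4588, 7.9412]. Signals travel at speed 1, so data within |x - 7.2| ≤ 1·0.7412 = 0.7412 can reach the point.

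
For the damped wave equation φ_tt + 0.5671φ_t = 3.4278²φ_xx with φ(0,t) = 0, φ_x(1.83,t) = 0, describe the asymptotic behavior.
φ → 0. Damping (γ=0.5671) dissipates energy; oscillations decay exponentially.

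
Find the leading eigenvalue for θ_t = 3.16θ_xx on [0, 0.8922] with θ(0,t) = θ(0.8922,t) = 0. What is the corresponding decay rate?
Eigenvalues: λₙ = 3.16n²π²/0.8922².
First three modes:
  n=1: λ₁ = 3.16π²/0.8922² ≈ 39.18
  n=2: λ₂ = 12.64π²/0.8922² ≈ 156.719 (4× faster decay)
  n=3: λ₃ = 28.44π²/0.8922² ≈ 352.618 (9× faster decay)
As t → ∞, higher modes decay exponentially faster. The n=1 mode dominates: θ ~ c₁ sin(πx/0.8922) e^{-λ₁t}.
Decay rate: λ₁ = 3.16π²/0.8922² ≈ 39.18.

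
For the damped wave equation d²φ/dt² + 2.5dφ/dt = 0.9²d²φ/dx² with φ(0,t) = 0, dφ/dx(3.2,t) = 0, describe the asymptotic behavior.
φ → 0. Damping (γ=2.5) dissipates energy; oscillations decay exponentially.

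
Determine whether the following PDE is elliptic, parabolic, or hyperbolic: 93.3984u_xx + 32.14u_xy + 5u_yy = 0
Coefficients: A = 93.3984, B = 32.14, C = 5. B² - 4AC = -834.9884, which is negative, so the equation is elliptic.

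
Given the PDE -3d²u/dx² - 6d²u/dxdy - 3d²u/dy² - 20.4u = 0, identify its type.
The second-order coefficients are A = -3, B = -6, C = -3. Since B² - 4AC = 0 = 0, this is a parabolic PDE.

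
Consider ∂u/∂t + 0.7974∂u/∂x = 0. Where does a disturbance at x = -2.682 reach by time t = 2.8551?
At x = -0.40534326. The characteristic carries data from (-2.682, 0) to (-0.40534326, 2.8551).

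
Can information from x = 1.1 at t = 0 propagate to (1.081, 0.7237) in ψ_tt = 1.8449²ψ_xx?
Yes. The domain of dependence is [-0.25415413, 2.41615413], and 1.1 ∈ [-0.25415413, 2.41615413].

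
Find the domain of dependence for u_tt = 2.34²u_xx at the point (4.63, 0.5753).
Domain of dependence: [3.283798, 5.976202]. Signals travel at speed 2.34, so data within |x - 4.63| ≤ 2.34·0.5753 = 1.346202 can reach the point.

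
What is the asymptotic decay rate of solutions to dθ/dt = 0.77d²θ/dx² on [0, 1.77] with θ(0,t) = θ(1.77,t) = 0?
Eigenvalues: λₙ = 0.77n²π²/1.77².
First three modes:
  n=1: λ₁ = 0.77π²/1.77² ≈ 2.426
  n=2: λ₂ = 3.08π²/1.77² ≈ 9.703 (4× faster decay)
  n=3: λ₃ = 6.93π²/1.77² ≈ 21.832 (9× faster decay)
As t → ∞, higher modes decay exponentially faster. The n=1 mode dominates: θ ~ c₁ sin(πx/1.77) e^{-λ₁t}.
Decay rate: λ₁ = 0.77π²/1.77² ≈ 2.426.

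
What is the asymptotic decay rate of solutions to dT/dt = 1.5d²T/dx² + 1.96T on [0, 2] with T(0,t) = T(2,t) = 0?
Eigenvalues: λₙ = 1.5n²π²/2² - 1.96.
First three modes:
  n=1: λ₁ = 1.5π²/2² - 1.96 ≈ 1.741
  n=2: λ₂ = 6π²/2² - 1.96 ≈ 12.844
  n=3: λ₃ = 13.5π²/2² - 1.96 ≈ 31.35
Since 1.5π²/2² ≈ 3.701 > 1.96, all λₙ > 0.
The n=1 mode decays slowest → dominates as t → ∞.
Asymptotic: T ~ c₁ sin(πx/2) e^{-λ₁t} with decay rate λ₁ ≈ 1.741.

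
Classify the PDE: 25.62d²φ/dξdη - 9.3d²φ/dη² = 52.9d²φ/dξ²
Rewriting in standard form: -52.9d²φ/dξ² + 25.62d²φ/dξdη - 9.3d²φ/dη² = 0. A = -52.9, B = 25.62, C = -9.3. Discriminant B² - 4AC = -1311.4956. Since -1311.4956 < 0, elliptic.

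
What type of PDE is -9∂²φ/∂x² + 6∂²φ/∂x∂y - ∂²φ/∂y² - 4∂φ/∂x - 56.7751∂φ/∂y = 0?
With A = -9, B = 6, C = -1, the discriminant is 0. This is a parabolic PDE.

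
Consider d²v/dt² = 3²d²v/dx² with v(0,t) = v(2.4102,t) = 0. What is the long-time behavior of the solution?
As t → ∞, v oscillates (no decay). Energy is conserved; the solution oscillates indefinitely as standing waves.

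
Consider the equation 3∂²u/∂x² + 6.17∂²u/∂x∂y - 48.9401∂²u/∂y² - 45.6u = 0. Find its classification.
Hyperbolic. (A = 3, B = 6.17, C = -48.9401 gives B² - 4AC = 625.3501.)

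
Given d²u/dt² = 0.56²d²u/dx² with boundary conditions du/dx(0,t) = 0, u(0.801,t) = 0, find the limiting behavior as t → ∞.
u oscillates (no decay). Energy is conserved; the solution oscillates indefinitely as standing waves.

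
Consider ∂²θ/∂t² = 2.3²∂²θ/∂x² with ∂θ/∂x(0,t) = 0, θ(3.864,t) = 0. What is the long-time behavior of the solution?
As t → ∞, θ oscillates (no decay). Energy is conserved; the solution oscillates indefinitely as standing waves.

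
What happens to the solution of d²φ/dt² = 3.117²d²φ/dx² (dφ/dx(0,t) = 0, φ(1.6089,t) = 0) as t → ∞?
φ oscillates (no decay). Energy is conserved; the solution oscillates indefinitely as standing waves.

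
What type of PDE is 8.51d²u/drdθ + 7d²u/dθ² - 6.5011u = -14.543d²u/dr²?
Rewriting in standard form: 14.543d²u/dr² + 8.51d²u/drdθ + 7d²u/dθ² - 6.5011u = 0. With A = 14.543, B = 8.51, C = 7, the discriminant is -334.7839. This is an elliptic PDE.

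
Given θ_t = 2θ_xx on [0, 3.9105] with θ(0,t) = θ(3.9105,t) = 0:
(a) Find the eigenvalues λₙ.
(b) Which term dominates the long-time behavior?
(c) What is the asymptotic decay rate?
Eigenvalues: λₙ = 2n²π²/3.9105².
First three modes:
  n=1: λ₁ = 2π²/3.9105² ≈ 1.291
  n=2: λ₂ = 8π²/3.9105² ≈ 5.163 (4× faster decay)
  n=3: λ₃ = 18π²/3.9105² ≈ 11.617 (9× faster decay)
As t → ∞, higher modes decay exponentially faster. The n=1 mode dominates: θ ~ c₁ sin(πx/3.9105) e^{-λ₁t}.
Decay rate: λ₁ = 2π²/3.9105² ≈ 1.291.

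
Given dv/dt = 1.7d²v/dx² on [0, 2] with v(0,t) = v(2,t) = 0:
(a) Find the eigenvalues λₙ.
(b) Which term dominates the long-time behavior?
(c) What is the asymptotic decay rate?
Eigenvalues: λₙ = 1.7n²π²/2².
First three modes:
  n=1: λ₁ = 1.7π²/2² ≈ 4.195
  n=2: λ₂ = 6.8π²/2² ≈ 16.778 (4× faster decay)
  n=3: λ₃ = 15.3π²/2² ≈ 37.751 (9× faster decay)
As t → ∞, higher modes decay exponentially faster. The n=1 mode dominates: v ~ c₁ sin(πx/2) e^{-λ₁t}.
Decay rate: λ₁ = 1.7π²/2² ≈ 4.195.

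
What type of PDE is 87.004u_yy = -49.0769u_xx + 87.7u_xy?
Rewriting in standard form: 49.0769u_xx - 87.7u_xy + 87.004u_yy = 0. With A = 49.0769, B = -87.7, C = 87.004, the discriminant is -9388.2564304. This is an elliptic PDE.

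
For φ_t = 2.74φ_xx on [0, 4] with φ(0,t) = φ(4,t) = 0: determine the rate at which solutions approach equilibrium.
Eigenvalues: λₙ = 2.74n²π²/4².
First three modes:
  n=1: λ₁ = 2.74π²/4² ≈ 1.69
  n=2: λ₂ = 10.96π²/4² ≈ 6.761 (4× faster decay)
  n=3: λ₃ = 24.66π²/4² ≈ 15.212 (9× faster decay)
As t → ∞, higher modes decay exponentially faster. The n=1 mode dominates: φ ~ c₁ sin(πx/4) e^{-λ₁t}.
Decay rate: λ₁ = 2.74π²/4² ≈ 1.69.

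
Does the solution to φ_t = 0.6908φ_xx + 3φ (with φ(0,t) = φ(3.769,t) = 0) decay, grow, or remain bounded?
φ grows unboundedly. Reaction dominates diffusion (r=3 > κπ²/L²≈0.48); solution grows exponentially.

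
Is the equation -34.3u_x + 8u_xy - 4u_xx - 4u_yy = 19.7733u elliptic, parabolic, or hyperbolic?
Rewriting in standard form: -4u_xx + 8u_xy - 4u_yy - 34.3u_x - 19.7733u = 0. Computing B² - 4AC with A = -4, B = 8, C = -4: discriminant = 0 (zero). Answer: parabolic.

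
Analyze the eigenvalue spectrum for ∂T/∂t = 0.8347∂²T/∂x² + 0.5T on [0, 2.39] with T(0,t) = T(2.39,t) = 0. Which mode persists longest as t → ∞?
Eigenvalues: λₙ = 0.8347n²π²/2.39² - 0.5.
First three modes:
  n=1: λ₁ = 0.8347π²/2.39² - 0.5 ≈ 0.942
  n=2: λ₂ = 3.3388π²/2.39² - 0.5 ≈ 5.269
  n=3: λ₃ = 7.5123π²/2.39² - 0.5 ≈ 12.48
Since 0.8347π²/2.39² ≈ 1.442 > 0.5, all λₙ > 0.
The n=1 mode decays slowest → dominates as t → ∞.
Asymptotic: T ~ c₁ sin(πx/2.39) e^{-λ₁t} with decay rate λ₁ ≈ 0.942.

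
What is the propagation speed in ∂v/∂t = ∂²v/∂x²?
Infinite. The heat equation is parabolic, not hyperbolic, so disturbances propagate instantly.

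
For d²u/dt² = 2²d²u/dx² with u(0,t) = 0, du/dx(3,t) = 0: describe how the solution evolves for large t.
u oscillates (no decay). Energy is conserved; the solution oscillates indefinitely as standing waves.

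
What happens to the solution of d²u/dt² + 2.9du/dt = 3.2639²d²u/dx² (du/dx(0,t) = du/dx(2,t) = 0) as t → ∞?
u → constant (steady state). Damping (γ=2.9) dissipates the nonconstant modes; with Neumann BCs the spatial average obeys M''+γM'=0 and tends to a finite limit.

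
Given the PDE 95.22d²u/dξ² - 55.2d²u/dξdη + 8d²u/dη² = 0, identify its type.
The second-order coefficients are A = 95.22, B = -55.2, C = 8. Since B² - 4AC = 0 = 0, this is a parabolic PDE.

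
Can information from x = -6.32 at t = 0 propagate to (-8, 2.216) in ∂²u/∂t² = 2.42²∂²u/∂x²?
Yes. The domain of dependence is [-13.36272, -2.63728], and -6.32 ∈ [-13.36272, -2.63728].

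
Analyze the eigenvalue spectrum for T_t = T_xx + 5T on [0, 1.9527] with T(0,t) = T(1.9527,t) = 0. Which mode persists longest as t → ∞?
Eigenvalues: λₙ = n²π²/1.9527² - 5.
First three modes:
  n=1: λ₁ = π²/1.9527² - 5 ≈ -2.412
  n=2: λ₂ = 4π²/1.9527² - 5 ≈ 5.354
  n=3: λ₃ = 9π²/1.9527² - 5 ≈ 18.295
Since π²/1.9527² ≈ 2.588 < 5, λ₁ < 0.
The n=1 mode grows fastest (−λₙ is largest for n=1) → dominates.
Asymptotic: T ~ c₁ sin(πx/1.9527) e^{2.412t} (exponential growth at rate −λ₁ ≈ 2.412).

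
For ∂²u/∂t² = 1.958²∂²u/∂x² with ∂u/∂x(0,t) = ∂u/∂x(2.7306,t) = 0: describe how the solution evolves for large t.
u oscillates about a mean that drifts linearly in t (generically unbounded; no decay). There is no damping, so the nonconstant modes persist as standing waves (energy conserved, no decay). But with Neumann conditions at both ends the constant mode has eigenvalue 0: the spatial mean M(t) of u satisfies M'' = 0, so M(t) = M(0) + M'(0)·t. Unless the initial velocity has zero mean (∫u_t(x,0)dx = 0), the solution grows linearly in t (unbounded, though not exponentially); if it does have zero mean, the solution stays bounded and simply oscillates.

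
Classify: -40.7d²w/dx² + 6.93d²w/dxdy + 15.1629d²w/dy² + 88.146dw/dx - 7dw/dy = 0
Hyperbolic (discriminant = 2516.54502).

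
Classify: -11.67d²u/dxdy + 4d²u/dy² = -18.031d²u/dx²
Rewriting in standard form: 18.031d²u/dx² - 11.67d²u/dxdy + 4d²u/dy² = 0. Elliptic (discriminant = -152.3071).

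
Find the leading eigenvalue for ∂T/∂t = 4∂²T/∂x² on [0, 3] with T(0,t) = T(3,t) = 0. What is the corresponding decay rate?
Eigenvalues: λₙ = 4n²π²/3².
First three modes:
  n=1: λ₁ = 4π²/3² ≈ 4.386
  n=2: λ₂ = 16π²/3² ≈ 17.546 (4× faster decay)
  n=3: λ₃ = 36π²/3² ≈ 39.478 (9× faster decay)
As t → ∞, higher modes decay exponentially faster. The n=1 mode dominates: T ~ c₁ sin(πx/3) e^{-λ₁t}.
Decay rate: λ₁ = 4π²/3² ≈ 4.386.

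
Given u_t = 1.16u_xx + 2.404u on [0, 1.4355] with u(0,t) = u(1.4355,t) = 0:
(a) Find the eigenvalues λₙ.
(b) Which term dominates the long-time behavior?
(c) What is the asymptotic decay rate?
Eigenvalues: λₙ = 1.16n²π²/1.4355² - 2.404.
First three modes:
  n=1: λ₁ = 1.16π²/1.4355² - 2.404 ≈ 3.152
  n=2: λ₂ = 4.64π²/1.4355² - 2.404 ≈ 19.819
  n=3: λ₃ = 10.44π²/1.4355² - 2.404 ≈ 47.599
Since 1.16π²/1.4355² ≈ 5.556 > 2.404, all λₙ > 0.
The n=1 mode decays slowest → dominates as t → ∞.
Asymptotic: u ~ c₁ sin(πx/1.4355) e^{-λ₁t} with decay rate λ₁ ≈ 3.152.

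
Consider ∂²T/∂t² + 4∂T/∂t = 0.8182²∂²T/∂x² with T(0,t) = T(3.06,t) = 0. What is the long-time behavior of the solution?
As t → ∞, T → 0. Damping (γ=4) dissipates energy; oscillations decay exponentially.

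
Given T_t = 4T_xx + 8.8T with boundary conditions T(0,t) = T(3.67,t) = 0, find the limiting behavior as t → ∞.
T grows unboundedly. Reaction dominates diffusion (r=8.8 > κπ²/L²≈2.93); solution grows exponentially.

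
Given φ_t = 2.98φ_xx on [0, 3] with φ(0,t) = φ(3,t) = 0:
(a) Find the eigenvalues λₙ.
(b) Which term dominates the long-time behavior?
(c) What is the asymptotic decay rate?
Eigenvalues: λₙ = 2.98n²π²/3².
First three modes:
  n=1: λ₁ = 2.98π²/3² ≈ 3.268
  n=2: λ₂ = 11.92π²/3² ≈ 13.072 (4× faster decay)
  n=3: λ₃ = 26.82π²/3² ≈ 29.411 (9× faster decay)
As t → ∞, higher modes decay exponentially faster. The n=1 mode dominates: φ ~ c₁ sin(πx/3) e^{-λ₁t}.
Decay rate: λ₁ = 2.98π²/3² ≈ 3.268.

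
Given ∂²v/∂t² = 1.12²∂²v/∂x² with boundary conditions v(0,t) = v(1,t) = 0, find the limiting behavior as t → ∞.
v oscillates (no decay). Energy is conserved; the solution oscillates indefinitely as standing waves.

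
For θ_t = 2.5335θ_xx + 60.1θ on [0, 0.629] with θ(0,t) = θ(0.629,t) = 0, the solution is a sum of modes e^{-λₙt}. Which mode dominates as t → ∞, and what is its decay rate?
Eigenvalues: λₙ = 2.5335n²π²/0.629² - 60.1.
First three modes:
  n=1: λ₁ = 2.5335π²/0.629² - 60.1 ≈ 3.1
  n=2: λ₂ = 10.134π²/0.629² - 60.1 ≈ 192.701
  n=3: λ₃ = 22.8015π²/0.629² - 60.1 ≈ 508.703
Since 2.5335π²/0.629² ≈ 63.2 > 60.1, all λₙ > 0.
The n=1 mode decays slowest → dominates as t → ∞.
Asymptotic: θ ~ c₁ sin(πx/0.629) e^{-λ₁t} with decay rate λ₁ ≈ 3.1.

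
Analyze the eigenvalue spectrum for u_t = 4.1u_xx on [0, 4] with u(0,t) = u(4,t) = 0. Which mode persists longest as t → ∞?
Eigenvalues: λₙ = 4.1n²π²/4².
First three modes:
  n=1: λ₁ = 4.1π²/4² ≈ 2.529
  n=2: λ₂ = 16.4π²/4² ≈ 10.116 (4× faster decay)
  n=3: λ₃ = 36.9π²/4² ≈ 22.762 (9× faster decay)
As t → ∞, higher modes decay exponentially faster. The n=1 mode dominates: u ~ c₁ sin(πx/4) e^{-λ₁t}.
Decay rate: λ₁ = 4.1π²/4² ≈ 2.529.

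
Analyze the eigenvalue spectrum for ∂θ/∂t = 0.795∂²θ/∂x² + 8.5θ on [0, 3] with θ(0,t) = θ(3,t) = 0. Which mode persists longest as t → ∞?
Eigenvalues: λₙ = 0.795n²π²/3² - 8.5.
First three modes:
  n=1: λ₁ = 0.795π²/3² - 8.5 ≈ -7.628
  n=2: λ₂ = 3.18π²/3² - 8.5 ≈ -5.013
  n=3: λ₃ = 7.155π²/3² - 8.5 ≈ -0.654
Since 0.795π²/3² ≈ 0.872 < 8.5, λ₁ < 0.
The n=1 mode grows fastest (−λₙ is largest for n=1) → dominates.
Asymptotic: θ ~ c₁ sin(πx/3) e^{7.628t} (exponential growth at rate −λ₁ ≈ 7.628).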